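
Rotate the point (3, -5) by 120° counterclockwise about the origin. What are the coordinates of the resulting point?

Rotation matrix for 120°: [[cos 120°, -sin 120°], [sin 120°, cos 120°]] ≈ [[-0.500000, -0.866025], [0.866025, -0.500000]]
[[-0.500000, -0.866025], [0.866025, -0.500000]] × [3, -5]ᵀ ≈ [2.8301, 5.0981]ᵀ
Result: (2.8301, 5.0981)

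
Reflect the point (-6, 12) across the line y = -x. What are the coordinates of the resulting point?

Reflection across line y = -x: (-6, 12) → (-12, 6)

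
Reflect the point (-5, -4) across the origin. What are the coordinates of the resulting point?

Reflection across origin: (-5, -4) → (5, 4)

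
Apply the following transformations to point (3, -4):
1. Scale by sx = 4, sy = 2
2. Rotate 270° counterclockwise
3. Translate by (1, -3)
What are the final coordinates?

Step 1: Scale → (12, -8)
Step 2: Rotate 270° → (-8, -12)
Step 3: Translate → (-7, -15)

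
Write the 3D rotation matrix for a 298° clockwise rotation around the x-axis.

Rotation matrix for clockwise 298° around x-axis:
A clockwise rotation by 298° is a counterclockwise rotation by -298°.
cos(-298°) = 0.4695, sin(-298°) = 0.8829
Result: [[1, 0, 0], [0, 0.4695, -0.8829], [0, 0.8829, 0.4695]]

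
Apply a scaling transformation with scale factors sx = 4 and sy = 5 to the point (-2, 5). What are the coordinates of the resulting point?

Scaling matrix:
[[4, 0], [0, 5]]
Result: (-2 × 4, 5 × 5) = (-8, 25)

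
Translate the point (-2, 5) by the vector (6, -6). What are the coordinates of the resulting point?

Translation by (6, -6) (homogeneous matrix [[1, 0, 6], [0, 1, -6], [0, 0, 1]]):
x' = -2 + 6 = 4
y' = 5 + -6 = -1
Result: (4, -1)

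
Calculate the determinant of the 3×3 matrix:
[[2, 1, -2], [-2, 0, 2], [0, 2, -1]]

Expansion along first row:
det = 2·det([[0,2],[2,-1]]) - 1·det([[-2,2],[0,-1]]) + -2·det([[-2,0],[0,2]])
    = 2·(0·-1 - 2·2) - 1·(-2·-1 - 2·0) + -2·(-2·2 - 0·0)
    = 2·-4 - 1·2 + -2·-4
    = -8 + -2 + 8 = -2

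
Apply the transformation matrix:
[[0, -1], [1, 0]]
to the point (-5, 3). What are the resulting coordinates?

Matrix multiplication:
[[0, -1], [1, 0]] × [-5, 3]ᵀ
= [(0)(-5) + (-1)(3), (1)(-5) + (0)(3)]ᵀ
= [-3, -5]ᵀ
Result: (-3, -5)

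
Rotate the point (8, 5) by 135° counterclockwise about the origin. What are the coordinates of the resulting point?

Rotation matrix for 135°: [[cos 135°, -sin 135°], [sin 135°, cos 135°]] ≈ [[-0.707107, -0.707107], [0.707107, -0.707107]]
[[-0.707107, -0.707107], [0.707107, -0.707107]] × [8, 5]ᵀ ≈ [-9.1924, 2.1213]ᵀ
Result: (-9.1924, 2.1213)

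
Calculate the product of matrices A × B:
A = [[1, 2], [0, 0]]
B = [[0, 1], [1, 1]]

Matrix multiplication:
C[0][0] = 1×0 + 2×1 = 2
C[0][1] = 1×1 + 2×1 = 3
C[1][0] = 0×0 + 0×1 = 0
C[1][1] = 0×1 + 0×1 = 0
Result: [[2, 3], [0, 0]]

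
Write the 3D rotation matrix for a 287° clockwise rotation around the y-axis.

Rotation matrix for clockwise 287° around y-axis:
A clockwise rotation by 287° is a counterclockwise rotation by -287°.
cos(-287°) = 0.2924, sin(-287°) = 0.9563
Result: [[0.2924, 0, 0.9563], [0, 1, 0], [-0.9563, 0, 0.2924]]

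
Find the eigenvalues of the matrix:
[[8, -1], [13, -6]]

Characteristic equation: det(A - λI) = 0
λ² - (trace)λ + (det) = 0
trace = 8 + -6 = 2, det = (8)(-6) - (-1)(13) = -35
λ² - (2)λ + (-35) = 0
λ = (2 ± √((2)² - 4·(-35))) / 2 = (2 ± √144) / 2
Solving: λ = -5, 7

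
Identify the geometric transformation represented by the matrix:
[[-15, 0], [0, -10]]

This matrix represents: non-uniform scaling by sx = -15, sy = -10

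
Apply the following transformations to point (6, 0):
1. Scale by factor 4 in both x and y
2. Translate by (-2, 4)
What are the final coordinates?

Step 1: Scale (6, 0) by 4 → (24, 0)
Step 2: Translate by (-2, 4) → (22, 4)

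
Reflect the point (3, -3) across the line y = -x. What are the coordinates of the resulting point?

Reflection across line y = -x: (3, -3) → (3, -3)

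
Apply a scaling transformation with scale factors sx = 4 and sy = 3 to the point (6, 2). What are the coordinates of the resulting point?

Scaling matrix:
[[4, 0], [0, 3]]
Result: (6 × 4, 2 × 3) = (24, 6)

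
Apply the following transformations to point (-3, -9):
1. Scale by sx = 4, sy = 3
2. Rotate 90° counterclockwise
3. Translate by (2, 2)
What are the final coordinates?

Step 1: Scale → (-12, -27)
Step 2: Rotate 90° → (27, -12)
Step 3: Translate → (29, -10)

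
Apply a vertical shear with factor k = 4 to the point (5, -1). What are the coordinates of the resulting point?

Shear matrix for vertical shear with factor k = 4:
[[1, 0], [4, 1]]
Result: (5, -1) → (5, 19)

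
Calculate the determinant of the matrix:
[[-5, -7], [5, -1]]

For a 2×2 matrix [[a, b], [c, d]], det = ad - bc
det = (-5)(-1) - (-7)(5) = 5 - -35 = 40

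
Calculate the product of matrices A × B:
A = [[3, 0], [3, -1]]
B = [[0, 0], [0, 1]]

Matrix multiplication:
C[0][0] = 3×0 + 0×0 = 0
C[0][1] = 3×0 + 0×1 = 0
C[1][0] = 3×0 + -1×0 = 0
C[1][1] = 3×0 + -1×1 = -1
Result: [[0, 0], [0, -1]]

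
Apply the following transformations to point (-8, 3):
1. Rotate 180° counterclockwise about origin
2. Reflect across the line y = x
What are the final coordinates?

Step 1: Rotate 180° → (8, -3)
Step 2: Reflect across line y = x → (-3, 8)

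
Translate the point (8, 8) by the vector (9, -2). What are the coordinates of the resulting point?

Translation by (9, -2) (homogeneous matrix [[1, 0, 9], [0, 1, -2], [0, 0, 1]]):
x' = 8 + 9 = 17
y' = 8 + -2 = 6
Result: (17, 6)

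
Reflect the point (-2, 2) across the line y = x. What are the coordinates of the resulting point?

Reflection across line y = x: (-2, 2) → (2, -2)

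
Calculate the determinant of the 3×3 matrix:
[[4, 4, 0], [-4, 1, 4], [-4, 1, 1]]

Expansion along first row:
det = 4·det([[1,4],[1,1]]) - 4·det([[-4,4],[-4,1]]) + 0·det([[-4,1],[-4,1]])
    = 4·(1·1 - 4·1) - 4·(-4·1 - 4·-4) + 0·(-4·1 - 1·-4)
    = 4·-3 - 4·12 + 0·0
    = -12 + -48 + 0 = -60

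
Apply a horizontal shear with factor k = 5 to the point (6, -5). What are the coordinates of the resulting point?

Shear matrix for horizontal shear with factor k = 5:
[[1, 5], [0, 1]]
Result: (6, -5) → (-19, -5)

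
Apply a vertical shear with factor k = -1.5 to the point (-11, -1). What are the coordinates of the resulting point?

Shear matrix for vertical shear with factor k = -1.5:
[[1, 0], [-1.50, 1]]
Result: (-11, -1) → (-11, 15.5)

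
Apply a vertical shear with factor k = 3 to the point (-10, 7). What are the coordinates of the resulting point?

Shear matrix for vertical shear with factor k = 3:
[[1, 0], [3, 1]]
Result: (-10, 7) → (-10, -23)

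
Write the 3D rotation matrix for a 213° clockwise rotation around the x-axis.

Rotation matrix for clockwise 213° around x-axis:
A clockwise rotation by 213° is a counterclockwise rotation by -213°.
cos(-213°) = -0.8387, sin(-213°) = 0.5446
Result: [[1, 0, 0], [0, -0.8387, -0.5446], [0, 0.5446, -0.8387]]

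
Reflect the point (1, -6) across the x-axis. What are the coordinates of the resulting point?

Reflection across x-axis: (1, -6) → (1, 6)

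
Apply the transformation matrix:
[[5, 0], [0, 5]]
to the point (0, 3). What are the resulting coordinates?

Matrix multiplication:
[[5, 0], [0, 5]] × [0, 3]ᵀ
= [(5)(0) + (0)(3), (0)(0) + (5)(3)]ᵀ
= [0, 15]ᵀ
Result: (0, 15)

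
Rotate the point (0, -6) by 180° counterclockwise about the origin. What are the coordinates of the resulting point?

Rotation matrix for 180°: [[cos 180°, -sin 180°], [sin 180°, cos 180°]] = [[-1, 0], [0, -1]]
[[-1, 0], [0, -1]] × [0, -6]ᵀ = [0, 6]ᵀ
Result: (0, 6)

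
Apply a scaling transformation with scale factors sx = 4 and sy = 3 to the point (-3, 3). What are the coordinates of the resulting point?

Scaling matrix:
[[4, 0], [0, 3]]
Result: (-3 × 4, 3 × 3) = (-12, 9)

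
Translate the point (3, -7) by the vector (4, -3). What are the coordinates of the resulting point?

Translation by (4, -3) (homogeneous matrix [[1, 0, 4], [0, 1, -3], [0, 0, 1]]):
x' = 3 + 4 = 7
y' = -7 + -3 = -10
Result: (7, -10)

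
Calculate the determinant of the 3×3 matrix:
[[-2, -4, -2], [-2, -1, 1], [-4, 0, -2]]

Expansion along first row:
det = -2·det([[-1,1],[0,-2]]) - -4·det([[-2,1],[-4,-2]]) + -2·det([[-2,-1],[-4,0]])
    = -2·(-1·-2 - 1·0) - -4·(-2·-2 - 1·-4) + -2·(-2·0 - -1·-4)
    = -2·2 - -4·8 + -2·-4
    = -4 + 32 + 8 = 36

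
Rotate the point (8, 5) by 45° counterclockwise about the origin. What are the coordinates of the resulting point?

Rotation matrix for 45°: [[cos 45°, -sin 45°], [sin 45°, cos 45°]] ≈ [[0.707107, -0.707107], [0.707107, 0.707107]]
[[0.707107, -0.707107], [0.707107, 0.707107]] × [8, 5]ᵀ ≈ [2.1213, 9.1924]ᵀ
Result: (2.1213, 9.1924)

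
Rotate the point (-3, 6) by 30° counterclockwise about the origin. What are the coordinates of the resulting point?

Rotation matrix for 30°: [[cos 30°, -sin 30°], [sin 30°, cos 30°]] ≈ [[0.866025, -0.500000], [0.500000, 0.866025]]
[[0.866025, -0.500000], [0.500000, 0.866025]] × [-3, 6]ᵀ ≈ [-5.5981, 3.6962]ᵀ
Result: (-5.5981, 3.6962)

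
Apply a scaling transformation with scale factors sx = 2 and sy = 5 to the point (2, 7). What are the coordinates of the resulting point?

Scaling matrix:
[[2, 0], [0, 5]]
Result: (2 × 2, 7 × 5) = (4, 35)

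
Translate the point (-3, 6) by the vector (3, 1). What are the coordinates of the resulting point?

Translation by (3, 1) (homogeneous matrix [[1, 0, 3], [0, 1, 1], [0, 0, 1]]):
x' = -3 + 3 = 0
y' = 6 + 1 = 7
Result: (0, 7)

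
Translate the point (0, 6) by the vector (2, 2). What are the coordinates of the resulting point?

Translation by (2, 2) (homogeneous matrix [[1, 0, 2], [0, 1, 2], [0, 0, 1]]):
x' = 0 + 2 = 2
y' = 6 + 2 = 8
Result: (2, 8)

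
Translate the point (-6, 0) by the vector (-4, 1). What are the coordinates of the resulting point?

Translation by (-4, 1) (homogeneous matrix [[1, 0, -4], [0, 1, 1], [0, 0, 1]]):
x' = -6 + -4 = -10
y' = 0 + 1 = 1
Result: (-10, 1)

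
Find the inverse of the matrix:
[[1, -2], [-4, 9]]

For [[a,b],[c,d]], inverse = (1/det)·[[d,-b],[-c,a]]
det = (1)(9) - (-2)(-4) = 9 - 8 = 1
Inverse = [[9, 2], [4, 1]]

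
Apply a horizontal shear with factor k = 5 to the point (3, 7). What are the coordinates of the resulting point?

Shear matrix for horizontal shear with factor k = 5:
[[1, 5], [0, 1]]
Result: (3, 7) → (38, 7)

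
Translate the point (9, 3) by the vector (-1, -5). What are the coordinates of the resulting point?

Translation by (-1, -5) (homogeneous matrix [[1, 0, -1], [0, 1, -5], [0, 0, 1]]):
x' = 9 + -1 = 8
y' = 3 + -5 = -2
Result: (8, -2)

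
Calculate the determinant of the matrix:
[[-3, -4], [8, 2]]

For a 2×2 matrix [[a, b], [c, d]], det = ad - bc
det = (-3)(2) - (-4)(8) = -6 - -32 = 26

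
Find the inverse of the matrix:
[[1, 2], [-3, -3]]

For [[a,b],[c,d]], inverse = (1/det)·[[d,-b],[-c,a]]
det = (1)(-3) - (2)(-3) = -3 - -6 = 3
Inverse = (1/3)·[[-3, -2], [3, 1]]
= [[-1, -2/3], [1, 1/3]]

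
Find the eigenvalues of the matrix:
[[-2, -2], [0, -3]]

Characteristic equation: det(A - λI) = 0
λ² - (trace)λ + (det) = 0
trace = -2 + -3 = -5, det = (-2)(-3) - (-2)(0) = 6
λ² - (-5)λ + (6) = 0
λ = (-5 ± √((-5)² - 4·(6))) / 2 = (-5 ± √1) / 2
Solving: λ = -3, -2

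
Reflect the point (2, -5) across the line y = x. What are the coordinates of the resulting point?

Reflection across line y = x: (2, -5) → (-5, 2)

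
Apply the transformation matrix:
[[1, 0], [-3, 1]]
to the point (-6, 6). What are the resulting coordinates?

Matrix multiplication:
[[1, 0], [-3, 1]] × [-6, 6]ᵀ
= [(1)(-6) + (0)(6), (-3)(-6) + (1)(6)]ᵀ
= [-6, 24]ᵀ
Result: (-6, 24)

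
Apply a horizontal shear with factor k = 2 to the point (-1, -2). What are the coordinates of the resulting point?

Shear matrix for horizontal shear with factor k = 2:
[[1, 2], [0, 1]]
Result: (-1, -2) → (-5, -2)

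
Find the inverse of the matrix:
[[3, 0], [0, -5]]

For [[a,b],[c,d]], inverse = (1/det)·[[d,-b],[-c,a]]
det = (3)(-5) - (0)(0) = -15 - 0 = -15
Inverse = (1/-15)·[[-5, 0], [0, 3]]
= [[1/3, 0], [0, -1/5]]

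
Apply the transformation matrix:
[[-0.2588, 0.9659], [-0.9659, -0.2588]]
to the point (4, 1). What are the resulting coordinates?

Matrix multiplication:
[[-0.2588, 0.9659], [-0.9659, -0.2588]] × [4, 1]ᵀ
= [(-0.2588)(4) + (0.9659)(1), (-0.9659)(4) + (-0.2588)(1)]ᵀ
= [-0.0693, -4.1224]ᵀ
Result: (-0.0693, -4.1224)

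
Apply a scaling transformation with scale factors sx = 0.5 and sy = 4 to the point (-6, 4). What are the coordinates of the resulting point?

Scaling matrix:
[[0.50, 0], [0, 4]]
Result: (-6 × 0.5, 4 × 4) = (-3, 16)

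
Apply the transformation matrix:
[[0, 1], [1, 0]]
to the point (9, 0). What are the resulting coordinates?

Matrix multiplication:
[[0, 1], [1, 0]] × [9, 0]ᵀ
= [(0)(9) + (1)(0), (1)(9) + (0)(0)]ᵀ
= [0, 9]ᵀ
Result: (0, 9)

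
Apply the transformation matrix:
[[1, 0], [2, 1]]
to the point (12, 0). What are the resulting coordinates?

Matrix multiplication:
[[1, 0], [2, 1]] × [12, 0]ᵀ
= [(1)(12) + (0)(0), (2)(12) + (1)(0)]ᵀ
= [12, 24]ᵀ
Result: (12, 24)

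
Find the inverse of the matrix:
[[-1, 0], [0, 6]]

For [[a,b],[c,d]], inverse = (1/det)·[[d,-b],[-c,a]]
det = (-1)(6) - (0)(0) = -6 - 0 = -6
Inverse = (1/-6)·[[6, 0], [0, -1]]
= [[-1, 0], [0, 1/6]]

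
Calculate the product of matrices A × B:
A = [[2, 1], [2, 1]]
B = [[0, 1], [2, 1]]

Matrix multiplication:
C[0][0] = 2×0 + 1×2 = 2
C[0][1] = 2×1 + 1×1 = 3
C[1][0] = 2×0 + 1×2 = 2
C[1][1] = 2×1 + 1×1 = 3
Result: [[2, 3], [2, 3]]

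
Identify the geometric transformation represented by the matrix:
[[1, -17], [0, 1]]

This matrix represents: horizontal shear with factor -17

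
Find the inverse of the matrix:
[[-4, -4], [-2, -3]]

For [[a,b],[c,d]], inverse = (1/det)·[[d,-b],[-c,a]]
det = (-4)(-3) - (-4)(-2) = 12 - 8 = 4
Inverse = (1/4)·[[-3, 4], [2, -4]]
= [[-3/4, 1], [1/2, -1]]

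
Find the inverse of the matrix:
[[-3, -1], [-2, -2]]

For [[a,b],[c,d]], inverse = (1/det)·[[d,-b],[-c,a]]
det = (-3)(-2) - (-1)(-2) = 6 - 2 = 4
Inverse = (1/4)·[[-2, 1], [2, -3]]
= [[-1/2, 1/4], [1/2, -3/4]]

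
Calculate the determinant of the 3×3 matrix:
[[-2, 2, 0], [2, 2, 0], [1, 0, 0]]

Expansion along first row:
det = -2·det([[2,0],[0,0]]) - 2·det([[2,0],[1,0]]) + 0·det([[2,2],[1,0]])
    = -2·(2·0 - 0·0) - 2·(2·0 - 0·1) + 0·(2·0 - 2·1)
    = -2·0 - 2·0 + 0·-2
    = 0 + 0 + 0 = 0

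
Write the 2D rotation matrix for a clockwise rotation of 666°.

Rotation matrix formula: [[cos θ, -sin θ], [sin θ, cos θ]]
A clockwise rotation by 666° is equivalent to a counterclockwise rotation by -666°.
For θ = -666°:
cos(-666°) = 0.5878
sin(-666°) = 0.8090
Result: [[0.5878, -0.8090], [0.8090, 0.5878]]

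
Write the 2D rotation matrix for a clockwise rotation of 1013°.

Rotation matrix formula: [[cos θ, -sin θ], [sin θ, cos θ]]
A clockwise rotation by 1013° is equivalent to a counterclockwise rotation by -1013°.
For θ = -1013°:
cos(-1013°) = 0.3907
sin(-1013°) = 0.9205
Result: [[0.3907, -0.9205], [0.9205, 0.3907]]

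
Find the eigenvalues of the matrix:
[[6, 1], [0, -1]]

Characteristic equation: det(A - λI) = 0
λ² - (trace)λ + (det) = 0
trace = 6 + -1 = 5, det = (6)(-1) - (1)(0) = -6
λ² - (5)λ + (-6) = 0
λ = (5 ± √((5)² - 4·(-6))) / 2 = (5 ± √49) / 2
Solving: λ = -1, 6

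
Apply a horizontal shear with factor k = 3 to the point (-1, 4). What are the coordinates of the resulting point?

Shear matrix for horizontal shear with factor k = 3:
[[1, 3], [0, 1]]
Result: (-1, 4) → (11, 4)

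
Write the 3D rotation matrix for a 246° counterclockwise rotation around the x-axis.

Rotation matrix for counterclockwise 246° around x-axis:
cos(246°) = -0.4067, sin(246°) = -0.9135
Result: [[1, 0, 0], [0, -0.4067, 0.9135], [0, -0.9135, -0.4067]]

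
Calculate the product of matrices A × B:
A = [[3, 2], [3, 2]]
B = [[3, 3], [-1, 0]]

Matrix multiplication:
C[0][0] = 3×3 + 2×-1 = 7
C[0][1] = 3×3 + 2×0 = 9
C[1][0] = 3×3 + 2×-1 = 7
C[1][1] = 3×3 + 2×0 = 9
Result: [[7, 9], [7, 9]]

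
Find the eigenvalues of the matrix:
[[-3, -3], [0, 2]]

Characteristic equation: det(A - λI) = 0
λ² - (trace)λ + (det) = 0
trace = -3 + 2 = -1, det = (-3)(2) - (-3)(0) = -6
λ² - (-1)λ + (-6) = 0
λ = (-1 ± √((-1)² - 4·(-6))) / 2 = (-1 ± √25) / 2
Solving: λ = -3, 2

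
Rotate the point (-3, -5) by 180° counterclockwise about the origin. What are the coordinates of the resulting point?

Rotation matrix for 180°: [[cos 180°, -sin 180°], [sin 180°, cos 180°]] = [[-1, 0], [0, -1]]
[[-1, 0], [0, -1]] × [-3, -5]ᵀ = [3, 5]ᵀ
Result: (3, 5)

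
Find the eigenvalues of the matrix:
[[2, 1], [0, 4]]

Characteristic equation: det(A - λI) = 0
λ² - (trace)λ + (det) = 0
trace = 2 + 4 = 6, det = (2)(4) - (1)(0) = 8
λ² - (6)λ + (8) = 0
λ = (6 ± √((6)² - 4·(8))) / 2 = (6 ± √4) / 2
Solving: λ = 2, 4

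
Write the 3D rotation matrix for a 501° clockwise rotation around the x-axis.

Rotation matrix for clockwise 501° around x-axis:
A clockwise rotation by 501° is a counterclockwise rotation by -501°.
cos(-501°) = -0.7771, sin(-501°) = -0.6293
Result: [[1, 0, 0], [0, -0.7771, 0.6293], [0, -0.6293, -0.7771]]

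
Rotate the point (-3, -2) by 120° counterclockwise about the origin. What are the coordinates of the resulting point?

Rotation matrix for 120°: [[cos 120°, -sin 120°], [sin 120°, cos 120°]] ≈ [[-0.500000, -0.866025], [0.866025, -0.500000]]
[[-0.500000, -0.866025], [0.866025, -0.500000]] × [-3, -2]ᵀ ≈ [3.2321, -1.5981]ᵀ
Result: (3.2321, -1.5981)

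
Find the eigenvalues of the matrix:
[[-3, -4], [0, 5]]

Characteristic equation: det(A - λI) = 0
λ² - (trace)λ + (det) = 0
trace = -3 + 5 = 2, det = (-3)(5) - (-4)(0) = -15
λ² - (2)λ + (-15) = 0
λ = (2 ± √((2)² - 4·(-15))) / 2 = (2 ± √64) / 2
Solving: λ = -3, 5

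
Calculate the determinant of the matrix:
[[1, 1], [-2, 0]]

For a 2×2 matrix [[a, b], [c, d]], det = ad - bc
det = (1)(0) - (1)(-2) = 0 - -2 = 2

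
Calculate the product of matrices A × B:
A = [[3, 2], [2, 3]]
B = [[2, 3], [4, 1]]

Matrix multiplication:
C[0][0] = 3×2 + 2×4 = 14
C[0][1] = 3×3 + 2×1 = 11
C[1][0] = 2×2 + 3×4 = 16
C[1][1] = 2×3 + 3×1 = 9
Result: [[14, 11], [16, 9]]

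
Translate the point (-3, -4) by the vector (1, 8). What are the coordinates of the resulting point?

Translation by (1, 8) (homogeneous matrix [[1, 0, 1], [0, 1, 8], [0, 0, 1]]):
x' = -3 + 1 = -2
y' = -4 + 8 = 4
Result: (-2, 4)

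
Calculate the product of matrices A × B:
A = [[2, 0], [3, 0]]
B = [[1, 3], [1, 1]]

Matrix multiplication:
C[0][0] = 2×1 + 0×1 = 2
C[0][1] = 2×3 + 0×1 = 6
C[1][0] = 3×1 + 0×1 = 3
C[1][1] = 3×3 + 0×1 = 9
Result: [[2, 6], [3, 9]]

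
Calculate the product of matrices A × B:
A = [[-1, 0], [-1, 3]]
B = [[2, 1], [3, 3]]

Matrix multiplication:
C[0][0] = -1×2 + 0×3 = -2
C[0][1] = -1×1 + 0×3 = -1
C[1][0] = -1×2 + 3×3 = 7
C[1][1] = -1×1 + 3×3 = 8
Result: [[-2, -1], [7, 8]]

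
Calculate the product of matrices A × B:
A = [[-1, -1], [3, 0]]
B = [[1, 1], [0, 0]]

Matrix multiplication:
C[0][0] = -1×1 + -1×0 = -1
C[0][1] = -1×1 + -1×0 = -1
C[1][0] = 3×1 + 0×0 = 3
C[1][1] = 3×1 + 0×0 = 3
Result: [[-1, -1], [3, 3]]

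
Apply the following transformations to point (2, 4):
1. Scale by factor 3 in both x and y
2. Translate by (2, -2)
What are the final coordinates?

Step 1: Scale (2, 4) by 3 → (6, 12)
Step 2: Translate by (2, -2) → (8, 10)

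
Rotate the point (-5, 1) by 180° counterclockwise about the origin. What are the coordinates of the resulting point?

Rotation matrix for 180°: [[cos 180°, -sin 180°], [sin 180°, cos 180°]] = [[-1, 0], [0, -1]]
[[-1, 0], [0, -1]] × [-5, 1]ᵀ = [5, -1]ᵀ
Result: (5, -1)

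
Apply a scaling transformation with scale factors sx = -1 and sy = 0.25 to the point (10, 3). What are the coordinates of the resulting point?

Scaling matrix:
[[-1, 0], [0, 0.25]]
Result: (10 × -1, 3 × 0.25) = (-10, 0.75)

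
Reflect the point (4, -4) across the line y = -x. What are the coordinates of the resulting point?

Reflection across line y = -x: (4, -4) → (4, -4)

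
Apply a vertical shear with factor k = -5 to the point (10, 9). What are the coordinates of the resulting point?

Shear matrix for vertical shear with factor k = -5:
[[1, 0], [-5, 1]]
Result: (10, 9) → (10, -41)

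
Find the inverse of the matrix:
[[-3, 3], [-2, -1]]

For [[a,b],[c,d]], inverse = (1/det)·[[d,-b],[-c,a]]
det = (-3)(-1) - (3)(-2) = 3 - -6 = 9
Inverse = (1/9)·[[-1, -3], [2, -3]]
= [[-1/9, -1/3], [2/9, -1/3]]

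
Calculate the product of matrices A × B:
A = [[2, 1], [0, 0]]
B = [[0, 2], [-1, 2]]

Matrix multiplication:
C[0][0] = 2×0 + 1×-1 = -1
C[0][1] = 2×2 + 1×2 = 6
C[1][0] = 0×0 + 0×-1 = 0
C[1][1] = 0×2 + 0×2 = 0
Result: [[-1, 6], [0, 0]]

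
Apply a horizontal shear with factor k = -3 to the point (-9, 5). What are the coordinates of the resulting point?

Shear matrix for horizontal shear with factor k = -3:
[[1, -3], [0, 1]]
Result: (-9, 5) → (-24, 5)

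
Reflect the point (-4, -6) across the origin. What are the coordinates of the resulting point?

Reflection across origin: (-4, -6) → (4, 6)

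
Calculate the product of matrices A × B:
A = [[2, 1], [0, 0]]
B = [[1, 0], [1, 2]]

Matrix multiplication:
C[0][0] = 2×1 + 1×1 = 3
C[0][1] = 2×0 + 1×2 = 2
C[1][0] = 0×1 + 0×1 = 0
C[1][1] = 0×0 + 0×2 = 0
Result: [[3, 2], [0, 0]]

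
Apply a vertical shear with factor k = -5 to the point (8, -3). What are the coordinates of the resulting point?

Shear matrix for vertical shear with factor k = -5:
[[1, 0], [-5, 1]]
Result: (8, -3) → (8, -43)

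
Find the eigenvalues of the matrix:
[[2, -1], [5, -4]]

Characteristic equation: det(A - λI) = 0
λ² - (trace)λ + (det) = 0
trace = 2 + -4 = -2, det = (2)(-4) - (-1)(5) = -3
λ² - (-2)λ + (-3) = 0
λ = (-2 ± √((-2)² - 4·(-3))) / 2 = (-2 ± √16) / 2
Solving: λ = -3, 1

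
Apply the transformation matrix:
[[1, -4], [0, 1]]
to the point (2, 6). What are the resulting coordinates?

Matrix multiplication:
[[1, -4], [0, 1]] × [2, 6]ᵀ
= [(1)(2) + (-4)(6), (0)(2) + (1)(6)]ᵀ
= [-22, 6]ᵀ
Result: (-22, 6)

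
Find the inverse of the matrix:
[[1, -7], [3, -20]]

For [[a,b],[c,d]], inverse = (1/det)·[[d,-b],[-c,a]]
det = (1)(-20) - (-7)(3) = -20 - -21 = 1
Inverse = [[-20, 7], [-3, 1]]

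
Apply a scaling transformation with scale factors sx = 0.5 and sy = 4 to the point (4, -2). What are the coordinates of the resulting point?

Scaling matrix:
[[0.50, 0], [0, 4]]
Result: (4 × 0.5, -2 × 4) = (2, -8)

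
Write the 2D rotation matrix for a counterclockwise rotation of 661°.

Rotation matrix formula: [[cos θ, -sin θ], [sin θ, cos θ]]
For θ = 661°:
cos(661°) = 0.5150
sin(661°) = -0.8572
Result: [[0.5150, 0.8572], [-0.8572, 0.5150]]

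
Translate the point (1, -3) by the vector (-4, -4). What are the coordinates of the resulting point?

Translation by (-4, -4) (homogeneous matrix [[1, 0, -4], [0, 1, -4], [0, 0, 1]]):
x' = 1 + -4 = -3
y' = -3 + -4 = -7
Result: (-3, -7)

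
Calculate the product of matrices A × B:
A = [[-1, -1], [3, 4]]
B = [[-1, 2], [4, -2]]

Matrix multiplication:
C[0][0] = -1×-1 + -1×4 = -3
C[0][1] = -1×2 + -1×-2 = 0
C[1][0] = 3×-1 + 4×4 = 13
C[1][1] = 3×2 + 4×-2 = -2
Result: [[-3, 0], [13, -2]]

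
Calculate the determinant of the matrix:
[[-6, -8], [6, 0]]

For a 2×2 matrix [[a, b], [c, d]], det = ad - bc
det = (-6)(0) - (-8)(6) = 0 - -48 = 48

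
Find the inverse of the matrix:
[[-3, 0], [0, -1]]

For [[a,b],[c,d]], inverse = (1/det)·[[d,-b],[-c,a]]
det = (-3)(-1) - (0)(0) = 3 - 0 = 3
Inverse = (1/3)·[[-1, 0], [0, -3]]
= [[-1/3, 0], [0, -1]]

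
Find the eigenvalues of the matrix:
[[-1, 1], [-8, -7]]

Characteristic equation: det(A - λI) = 0
λ² - (trace)λ + (det) = 0
trace = -1 + -7 = -8, det = (-1)(-7) - (1)(-8) = 15
λ² - (-8)λ + (15) = 0
λ = (-8 ± √((-8)² - 4·(15))) / 2 = (-8 ± √4) / 2
Solving: λ = -5, -3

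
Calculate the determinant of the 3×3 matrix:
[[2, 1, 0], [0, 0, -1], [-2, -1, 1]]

Expansion along first row:
det = 2·det([[0,-1],[-1,1]]) - 1·det([[0,-1],[-2,1]]) + 0·det([[0,0],[-2,-1]])
    = 2·(0·1 - -1·-1) - 1·(0·1 - -1·-2) + 0·(0·-1 - 0·-2)
    = 2·-1 - 1·-2 + 0·0
    = -2 + 2 + 0 = 0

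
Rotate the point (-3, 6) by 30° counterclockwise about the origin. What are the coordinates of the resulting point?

Rotation matrix for 30°: [[cos 30°, -sin 30°], [sin 30°, cos 30°]] ≈ [[0.866025, -0.500000], [0.500000, 0.866025]]
[[0.866025, -0.500000], [0.500000, 0.866025]] × [-3, 6]ᵀ ≈ [-5.5981, 3.6962]ᵀ
Result: (-5.5981, 3.6962)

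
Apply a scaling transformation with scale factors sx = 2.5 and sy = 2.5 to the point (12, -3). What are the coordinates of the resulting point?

Scaling matrix:
[[2.50, 0], [0, 2.50]]
Result: (12 × 2.5, -3 × 2.5) = (30, -7.5)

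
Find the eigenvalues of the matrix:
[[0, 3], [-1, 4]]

Characteristic equation: det(A - λI) = 0
λ² - (trace)λ + (det) = 0
trace = 0 + 4 = 4, det = (0)(4) - (3)(-1) = 3
λ² - (4)λ + (3) = 0
λ = (4 ± √((4)² - 4·(3))) / 2 = (4 ± √4) / 2
Solving: λ = 1, 3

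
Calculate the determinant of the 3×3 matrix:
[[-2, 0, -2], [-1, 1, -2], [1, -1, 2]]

Expansion along first row:
det = -2·det([[1,-2],[-1,2]]) - 0·det([[-1,-2],[1,2]]) + -2·det([[-1,1],[1,-1]])
    = -2·(1·2 - -2·-1) - 0·(-1·2 - -2·1) + -2·(-1·-1 - 1·1)
    = -2·0 - 0·0 + -2·0
    = 0 + 0 + 0 = 0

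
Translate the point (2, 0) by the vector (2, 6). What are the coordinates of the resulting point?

Translation by (2, 6) (homogeneous matrix [[1, 0, 2], [0, 1, 6], [0, 0, 1]]):
x' = 2 + 2 = 4
y' = 0 + 6 = 6
Result: (4, 6)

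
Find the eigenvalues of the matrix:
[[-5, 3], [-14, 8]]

Characteristic equation: det(A - λI) = 0
λ² - (trace)λ + (det) = 0
trace = -5 + 8 = 3, det = (-5)(8) - (3)(-14) = 2
λ² - (3)λ + (2) = 0
λ = (3 ± √((3)² - 4·(2))) / 2 = (3 ± √1) / 2
Solving: λ = 1, 2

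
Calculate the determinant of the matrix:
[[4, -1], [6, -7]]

For a 2×2 matrix [[a, b], [c, d]], det = ad - bc
det = (4)(-7) - (-1)(6) = -28 - -6 = -22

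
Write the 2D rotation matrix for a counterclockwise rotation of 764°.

Rotation matrix formula: [[cos θ, -sin θ], [sin θ, cos θ]]
For θ = 764°:
cos(764°) = 0.7193
sin(764°) = 0.6947
Result: [[0.7193, -0.6947], [0.6947, 0.7193]]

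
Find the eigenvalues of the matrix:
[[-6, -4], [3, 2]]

Characteristic equation: det(A - λI) = 0
λ² - (trace)λ + (det) = 0
trace = -6 + 2 = -4, det = (-6)(2) - (-4)(3) = 0
λ² - (-4)λ + (0) = 0
λ = (-4 ± √((-4)² - 4·(0))) / 2 = (-4 ± √16) / 2
Solving: λ = -4, 0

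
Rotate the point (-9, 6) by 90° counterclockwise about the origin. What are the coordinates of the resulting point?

Rotation matrix for 90°: [[cos 90°, -sin 90°], [sin 90°, cos 90°]] = [[0, -1], [1, 0]]
[[0, -1], [1, 0]] × [-9, 6]ᵀ = [-6, -9]ᵀ
Result: (-6, -9)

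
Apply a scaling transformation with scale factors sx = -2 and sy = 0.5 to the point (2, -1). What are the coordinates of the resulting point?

Scaling matrix:
[[-2, 0], [0, 0.50]]
Result: (2 × -2, -1 × 0.5) = (-4, -0.5)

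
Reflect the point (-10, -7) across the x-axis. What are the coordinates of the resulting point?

Reflection across x-axis: (-10, -7) → (-10, 7)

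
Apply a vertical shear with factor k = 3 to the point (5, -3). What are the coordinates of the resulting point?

Shear matrix for vertical shear with factor k = 3:
[[1, 0], [3, 1]]
Result: (5, -3) → (5, 12)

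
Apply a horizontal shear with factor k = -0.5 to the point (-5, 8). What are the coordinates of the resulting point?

Shear matrix for horizontal shear with factor k = -0.5:
[[1, -0.50], [0, 1]]
Result: (-5, 8) → (-9, 8)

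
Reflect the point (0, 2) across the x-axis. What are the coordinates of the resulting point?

Reflection across x-axis: (0, 2) → (0, -2)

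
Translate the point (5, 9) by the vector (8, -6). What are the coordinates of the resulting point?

Translation by (8, -6) (homogeneous matrix [[1, 0, 8], [0, 1, -6], [0, 0, 1]]):
x' = 5 + 8 = 13
y' = 9 + -6 = 3
Result: (13, 3)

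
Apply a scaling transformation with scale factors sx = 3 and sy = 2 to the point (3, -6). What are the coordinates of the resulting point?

Scaling matrix:
[[3, 0], [0, 2]]
Result: (3 × 3, -6 × 2) = (9, -12)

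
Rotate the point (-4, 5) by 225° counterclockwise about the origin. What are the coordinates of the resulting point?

Rotation matrix for 225°: [[cos 225°, -sin 225°], [sin 225°, cos 225°]] ≈ [[-0.707107, 0.707107], [-0.707107, -0.707107]]
[[-0.707107, 0.707107], [-0.707107, -0.707107]] × [-4, 5]ᵀ ≈ [6.3640, -0.7071]ᵀ
Result: (6.3640, -0.7071)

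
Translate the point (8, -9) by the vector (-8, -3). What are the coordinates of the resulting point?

Translation by (-8, -3) (homogeneous matrix [[1, 0, -8], [0, 1, -3], [0, 0, 1]]):
x' = 8 + -8 = 0
y' = -9 + -3 = -12
Result: (0, -12)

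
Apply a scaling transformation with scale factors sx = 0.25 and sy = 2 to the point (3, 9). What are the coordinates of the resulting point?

Scaling matrix:
[[0.25, 0], [0, 2]]
Result: (3 × 0.25, 9 × 2) = (0.75, 18)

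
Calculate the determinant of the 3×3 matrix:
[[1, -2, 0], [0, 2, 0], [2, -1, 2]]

Expansion along first row:
det = 1·det([[2,0],[-1,2]]) - -2·det([[0,0],[2,2]]) + 0·det([[0,2],[2,-1]])
    = 1·(2·2 - 0·-1) - -2·(0·2 - 0·2) + 0·(0·-1 - 2·2)
    = 1·4 - -2·0 + 0·-4
    = 4 + 0 + 0 = 4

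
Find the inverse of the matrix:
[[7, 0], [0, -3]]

For [[a,b],[c,d]], inverse = (1/det)·[[d,-b],[-c,a]]
det = (7)(-3) - (0)(0) = -21 - 0 = -21
Inverse = (1/-21)·[[-3, 0], [0, 7]]
= [[1/7, 0], [0, -1/3]]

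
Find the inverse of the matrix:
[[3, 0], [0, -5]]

For [[a,b],[c,d]], inverse = (1/det)·[[d,-b],[-c,a]]
det = (3)(-5) - (0)(0) = -15 - 0 = -15
Inverse = (1/-15)·[[-5, 0], [0, 3]]
= [[1/3, 0], [0, -1/5]]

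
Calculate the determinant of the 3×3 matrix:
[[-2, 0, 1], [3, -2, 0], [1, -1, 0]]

Expansion along first row:
det = -2·det([[-2,0],[-1,0]]) - 0·det([[3,0],[1,0]]) + 1·det([[3,-2],[1,-1]])
    = -2·(-2·0 - 0·-1) - 0·(3·0 - 0·1) + 1·(3·-1 - -2·1)
    = -2·0 - 0·0 + 1·-1
    = 0 + 0 + -1 = -1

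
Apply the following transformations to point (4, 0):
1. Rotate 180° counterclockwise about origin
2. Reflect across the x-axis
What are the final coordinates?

Step 1: Rotate 180° → (-4, 0)
Step 2: Reflect across x-axis → (-4, 0)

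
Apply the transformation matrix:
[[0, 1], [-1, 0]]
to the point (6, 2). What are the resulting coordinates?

Matrix multiplication:
[[0, 1], [-1, 0]] × [6, 2]ᵀ
= [(0)(6) + (1)(2), (-1)(6) + (0)(2)]ᵀ
= [2, -6]ᵀ
Result: (2, -6)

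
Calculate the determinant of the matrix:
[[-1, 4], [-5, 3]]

For a 2×2 matrix [[a, b], [c, d]], det = ad - bc
det = (-1)(3) - (4)(-5) = -3 - -20 = 17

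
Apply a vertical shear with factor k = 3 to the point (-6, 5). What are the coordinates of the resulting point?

Shear matrix for vertical shear with factor k = 3:
[[1, 0], [3, 1]]
Result: (-6, 5) → (-6, -13)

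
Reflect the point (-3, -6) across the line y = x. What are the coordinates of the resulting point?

Reflection across line y = x: (-3, -6) → (-6, -3)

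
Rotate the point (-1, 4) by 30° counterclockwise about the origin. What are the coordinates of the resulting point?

Rotation matrix for 30°: [[cos 30°, -sin 30°], [sin 30°, cos 30°]] ≈ [[0.866025, -0.500000], [0.500000, 0.866025]]
[[0.866025, -0.500000], [0.500000, 0.866025]] × [-1, 4]ᵀ ≈ [-2.8660, 2.9641]ᵀ
Result: (-2.8660, 2.9641)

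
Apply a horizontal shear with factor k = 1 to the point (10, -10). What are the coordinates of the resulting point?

Shear matrix for horizontal shear with factor k = 1:
[[1, 1], [0, 1]]
Result: (10, -10) → (0, -10)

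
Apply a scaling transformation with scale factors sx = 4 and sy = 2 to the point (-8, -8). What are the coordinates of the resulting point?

Scaling matrix:
[[4, 0], [0, 2]]
Result: (-8 × 4, -8 × 2) = (-32, -16)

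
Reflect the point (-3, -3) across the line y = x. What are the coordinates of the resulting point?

Reflection across line y = x: (-3, -3) → (-3, -3)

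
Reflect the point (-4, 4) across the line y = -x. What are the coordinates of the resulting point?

Reflection across line y = -x: (-4, 4) → (-4, 4)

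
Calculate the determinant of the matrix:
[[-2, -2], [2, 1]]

For a 2×2 matrix [[a, b], [c, d]], det = ad - bc
det = (-2)(1) - (-2)(2) = -2 - -4 = 2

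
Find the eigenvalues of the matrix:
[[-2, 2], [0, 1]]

Characteristic equation: det(A - λI) = 0
λ² - (trace)λ + (det) = 0
trace = -2 + 1 = -1, det = (-2)(1) - (2)(0) = -2
λ² - (-1)λ + (-2) = 0
λ = (-1 ± √((-1)² - 4·(-2))) / 2 = (-1 ± √9) / 2
Solving: λ = -2, 1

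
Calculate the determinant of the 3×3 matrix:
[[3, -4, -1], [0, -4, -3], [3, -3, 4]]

Expansion along first row:
det = 3·det([[-4,-3],[-3,4]]) - -4·det([[0,-3],[3,4]]) + -1·det([[0,-4],[3,-3]])
    = 3·(-4·4 - -3·-3) - -4·(0·4 - -3·3) + -1·(0·-3 - -4·3)
    = 3·-25 - -4·9 + -1·12
    = -75 + 36 + -12 = -51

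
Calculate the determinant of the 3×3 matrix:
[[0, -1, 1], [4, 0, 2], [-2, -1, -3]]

Expansion along first row:
det = 0·det([[0,2],[-1,-3]]) - -1·det([[4,2],[-2,-3]]) + 1·det([[4,0],[-2,-1]])
    = 0·(0·-3 - 2·-1) - -1·(4·-3 - 2·-2) + 1·(4·-1 - 0·-2)
    = 0·2 - -1·-8 + 1·-4
    = 0 + -8 + -4 = -12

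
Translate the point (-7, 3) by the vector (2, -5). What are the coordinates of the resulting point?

Translation by (2, -5) (homogeneous matrix [[1, 0, 2], [0, 1, -5], [0, 0, 1]]):
x' = -7 + 2 = -5
y' = 3 + -5 = -2
Result: (-5, -2)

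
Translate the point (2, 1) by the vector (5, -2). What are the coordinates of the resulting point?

Translation by (5, -2) (homogeneous matrix [[1, 0, 5], [0, 1, -2], [0, 0, 1]]):
x' = 2 + 5 = 7
y' = 1 + -2 = -1
Result: (7, -1)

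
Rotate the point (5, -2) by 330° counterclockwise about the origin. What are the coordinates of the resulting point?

Rotation matrix for 330°: [[cos 330°, -sin 330°], [sin 330°, cos 330°]] ≈ [[0.866025, 0.500000], [-0.500000, 0.866025]]
[[0.866025, 0.500000], [-0.500000, 0.866025]] × [5, -2]ᵀ ≈ [3.3301, -4.2321]ᵀ
Result: (3.3301, -4.2321)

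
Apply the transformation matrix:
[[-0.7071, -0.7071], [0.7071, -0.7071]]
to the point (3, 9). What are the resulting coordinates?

Matrix multiplication:
[[-0.7071, -0.7071], [0.7071, -0.7071]] × [3, 9]ᵀ
= [(-0.7071)(3) + (-0.7071)(9), (0.7071)(3) + (-0.7071)(9)]ᵀ
= [-8.4852, -4.2426]ᵀ
Result: (-8.4852, -4.2426)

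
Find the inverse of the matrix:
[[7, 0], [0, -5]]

For [[a,b],[c,d]], inverse = (1/det)·[[d,-b],[-c,a]]
det = (7)(-5) - (0)(0) = -35 - 0 = -35
Inverse = (1/-35)·[[-5, 0], [0, 7]]
= [[1/7, 0], [0, -1/5]]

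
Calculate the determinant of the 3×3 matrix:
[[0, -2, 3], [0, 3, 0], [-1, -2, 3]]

Expansion along first row:
det = 0·det([[3,0],[-2,3]]) - -2·det([[0,0],[-1,3]]) + 3·det([[0,3],[-1,-2]])
    = 0·(3·3 - 0·-2) - -2·(0·3 - 0·-1) + 3·(0·-2 - 3·-1)
    = 0·9 - -2·0 + 3·3
    = 0 + 0 + 9 = 9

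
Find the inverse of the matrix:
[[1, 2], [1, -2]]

For [[a,b],[c,d]], inverse = (1/det)·[[d,-b],[-c,a]]
det = (1)(-2) - (2)(1) = -2 - 2 = -4
Inverse = (1/-4)·[[-2, -2], [-1, 1]]
= [[1/2, 1/2], [1/4, -1/4]]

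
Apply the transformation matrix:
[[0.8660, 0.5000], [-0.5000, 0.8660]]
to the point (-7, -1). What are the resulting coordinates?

Matrix multiplication:
[[0.8660, 0.5000], [-0.5000, 0.8660]] × [-7, -1]ᵀ
= [(0.8660)(-7) + (0.5000)(-1), (-0.5000)(-7) + (0.8660)(-1)]ᵀ
= [-6.5620, 2.6340]ᵀ
Result: (-6.5620, 2.6340)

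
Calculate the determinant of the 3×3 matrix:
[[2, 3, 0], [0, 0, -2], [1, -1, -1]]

Expansion along first row:
det = 2·det([[0,-2],[-1,-1]]) - 3·det([[0,-2],[1,-1]]) + 0·det([[0,0],[1,-1]])
    = 2·(0·-1 - -2·-1) - 3·(0·-1 - -2·1) + 0·(0·-1 - 0·1)
    = 2·-2 - 3·2 + 0·0
    = -4 + -6 + 0 = -10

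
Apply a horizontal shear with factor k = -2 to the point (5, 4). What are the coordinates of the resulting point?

Shear matrix for horizontal shear with factor k = -2:
[[1, -2], [0, 1]]
Result: (5, 4) → (-3, 4)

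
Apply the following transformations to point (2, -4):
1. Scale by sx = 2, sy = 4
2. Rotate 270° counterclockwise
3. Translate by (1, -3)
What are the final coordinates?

Step 1: Scale → (4, -16)
Step 2: Rotate 270° → (-16, -4)
Step 3: Translate → (-15, -7)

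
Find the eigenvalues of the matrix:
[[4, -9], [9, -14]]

Characteristic equation: det(A - λI) = 0
λ² - (trace)λ + (det) = 0
trace = 4 + -14 = -10, det = (4)(-14) - (-9)(9) = 25
λ² - (-10)λ + (25) = 0
λ = (-10 ± √((-10)² - 4·(25))) / 2 = (-10 ± √0) / 2
Solving: λ = -5, -5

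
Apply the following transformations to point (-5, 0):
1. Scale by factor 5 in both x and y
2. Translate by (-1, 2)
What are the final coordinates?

Step 1: Scale (-5, 0) by 5 → (-25, 0)
Step 2: Translate by (-1, 2) → (-26, 2)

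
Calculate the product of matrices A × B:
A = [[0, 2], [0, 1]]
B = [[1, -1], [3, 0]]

Matrix multiplication:
C[0][0] = 0×1 + 2×3 = 6
C[0][1] = 0×-1 + 2×0 = 0
C[1][0] = 0×1 + 1×3 = 3
C[1][1] = 0×-1 + 1×0 = 0
Result: [[6, 0], [3, 0]]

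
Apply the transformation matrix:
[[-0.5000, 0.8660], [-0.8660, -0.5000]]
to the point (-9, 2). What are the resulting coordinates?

Matrix multiplication:
[[-0.5000, 0.8660], [-0.8660, -0.5000]] × [-9, 2]ᵀ
= [(-0.5000)(-9) + (0.8660)(2), (-0.8660)(-9) + (-0.5000)(2)]ᵀ
= [6.2320, 6.7940]ᵀ
Result: (6.2320, 6.7940)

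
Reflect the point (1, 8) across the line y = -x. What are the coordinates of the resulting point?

Reflection across line y = -x: (1, 8) → (-8, -1)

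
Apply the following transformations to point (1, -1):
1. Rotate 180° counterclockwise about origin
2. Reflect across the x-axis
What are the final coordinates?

Step 1: Rotate 180° → (-1, 1)
Step 2: Reflect across x-axis → (-1, -1)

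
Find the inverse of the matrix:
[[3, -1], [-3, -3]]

For [[a,b],[c,d]], inverse = (1/det)·[[d,-b],[-c,a]]
det = (3)(-3) - (-1)(-3) = -9 - 3 = -12
Inverse = (1/-12)·[[-3, 1], [3, 3]]
= [[1/4, -1/12], [-1/4, -1/4]]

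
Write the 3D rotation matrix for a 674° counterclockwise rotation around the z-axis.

Rotation matrix for counterclockwise 674° around z-axis:
cos(674°) = 0.6947, sin(674°) = -0.7193
Result: [[0.6947, 0.7193, 0], [-0.7193, 0.6947, 0], [0, 0, 1]]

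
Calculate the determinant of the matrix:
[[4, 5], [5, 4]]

For a 2×2 matrix [[a, b], [c, d]], det = ad - bc
det = (4)(4) - (5)(5) = 16 - 25 = -9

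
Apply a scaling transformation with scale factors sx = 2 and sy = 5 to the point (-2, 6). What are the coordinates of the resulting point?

Scaling matrix:
[[2, 0], [0, 5]]
Result: (-2 × 2, 6 × 5) = (-4, 30)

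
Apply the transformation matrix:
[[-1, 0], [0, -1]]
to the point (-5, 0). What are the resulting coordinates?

Matrix multiplication:
[[-1, 0], [0, -1]] × [-5, 0]ᵀ
= [(-1)(-5) + (0)(0), (0)(-5) + (-1)(0)]ᵀ
= [5, 0]ᵀ
Result: (5, 0)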